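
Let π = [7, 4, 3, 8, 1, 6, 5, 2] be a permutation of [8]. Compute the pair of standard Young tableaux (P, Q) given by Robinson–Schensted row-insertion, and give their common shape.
P = [1, 2] / [3, 5] / [4, 6] / [7, 8];  Q = [1, 4] / [2, 6] / [3, 7] / [5, 8];  common shape = (2, 2, 2, 2)

Row-insert the values π_1, π_2, … into P one at a time, bumping the leftmost entry strictly greater than the inserted value down to the next row. The recording tableau Q records, in position (i, j), the step at which that cell was added to P.
  Insert 7 (step 1): P = [7];  Q = [1]
  Insert 4 (step 2): P = [4] / [7];  Q = [1] / [2]
  Insert 3 (step 3): P = [3] / [4] / [7];  Q = [1] / [2] / [3]
  Insert 8 (step 4): P = [3, 8] / [4] / [7];  Q = [1, 4] / [2] / [3]
  Insert 1 (step 5): P = [1, 8] / [3] / [4] / [7];  Q = [1, 4] / [2] / [3] / [5]
  Insert 6 (step 6): P = [1, 6] / [3, 8] / [4] / [7];  Q = [1, 4] / [2, 6] / [3] / [5]
  Insert 5 (step 7): P = [1, 5] / [3, 6] / [4, 8] / [7];  Q = [1, 4] / [2, 6] / [3, 7] / [5]
  Insert 2 (step 8): P = [1, 2] / [3, 5] / [4, 6] / [7, 8];  Q = [1, 4] / [2, 6] / [3, 7] / [5, 8]
Final shape: (2, 2, 2, 2).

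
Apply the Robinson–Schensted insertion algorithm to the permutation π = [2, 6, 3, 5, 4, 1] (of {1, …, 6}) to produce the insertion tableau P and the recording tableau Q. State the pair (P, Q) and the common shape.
P = [1, 3, 4] / [2] / [5] / [6];  Q = [1, 2, 4] / [3] / [5] / [6];  common shape = (3, 1, 1, 1)

Row-insert the values π_1, π_2, … into P one at a time, bumping the leftmost entry strictly greater than the inserted value down to the next row. The recording tableau Q records, in position (i, j), the step at which that cell was added to P.
  Insert 2 (step 1): P = [2];  Q = [1]
  Insert 6 (step 2): P = [2, 6];  Q = [1, 2]
  Insert 3 (step 3): P = [2, 3] / [6];  Q = [1, 2] / [3]
  Insert 5 (step 4): P = [2, 3, 5] / [6];  Q = [1, 2, 4] / [3]
  Insert 4 (step 5): P = [2, 3, 4] / [5] / [6];  Q = [1, 2, 4] / [3] / [5]
  Insert 1 (step 6): P = [1, 3, 4] / [2] / [5] / [6];  Q = [1, 2, 4] / [3] / [5] / [6]
Final shape: (3, 1, 1, 1).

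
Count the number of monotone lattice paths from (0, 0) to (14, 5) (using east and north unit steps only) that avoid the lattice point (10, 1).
Number of paths = 10858

Total paths from (0, 0) to (14, 5): C(19, 14) = 11628. Paths through (10, 1): (paths (0, 0) → (10, 1)) × (paths (10, 1) → (14, 5)) = C(11, 10) · C(8, 4) = 11 · 70 = 770. Avoidance count = 11628 − 770 = 10858.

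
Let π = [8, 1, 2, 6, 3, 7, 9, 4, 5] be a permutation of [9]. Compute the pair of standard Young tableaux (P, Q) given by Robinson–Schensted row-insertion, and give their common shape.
P = [1, 2, 3, 4, 5] / [6, 7, 9] / [8];  Q = [1, 3, 4, 6, 7] / [2, 8, 9] / [5];  common shape = (5, 3, 1)

Row-insert the values π_1, π_2, … into P one at a time, bumping the leftmost entry strictly greater than the inserted value down to the next row. The recording tableau Q records, in position (i, j), the step at which that cell was added to P.
  Insert 8 (step 1): P = [8];  Q = [1]
  Insert 1 (step 2): P = [1] / [8];  Q = [1] / [2]
  Insert 2 (step 3): P = [1, 2] / [8];  Q = [1, 3] / [2]
  Insert 6 (step 4): P = [1, 2, 6] / [8];  Q = [1, 3, 4] / [2]
  Insert 3 (step 5): P = [1, 2, 3] / [6] / [8];  Q = [1, 3, 4] / [2] / [5]
  Insert 7 (step 6): P = [1, 2, 3, 7] / [6] / [8];  Q = [1, 3, 4, 6] / [2] / [5]
  Insert 9 (step 7): P = [1, 2, 3, 7, 9] / [6] / [8];  Q = [1, 3, 4, 6, 7] / [2] / [5]
  Insert 4 (step 8): P = [1, 2, 3, 4, 9] / [6, 7] / [8];  Q = [1, 3, 4, 6, 7] / [2, 8] / [5]
  Insert 5 (step 9): P = [1, 2, 3, 4, 5] / [6, 7, 9] / [8];  Q = [1, 3, 4, 6, 7] / [2, 8, 9] / [5]
Final shape: (5, 3, 1).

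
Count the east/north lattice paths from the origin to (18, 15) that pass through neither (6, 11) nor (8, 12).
Number of paths = 989225188

Inclusion–exclusion. Total paths: C(33, 18) = 1037158320. Through P₁: C(17, 6)·C(16, 12) = 22524320. Through P₂: C(20, 8)·C(13, 10) = 36027420. Since P₁ is strictly southwest of P₂, a monotone path through both must visit P₁ then P₂; paths through both = C(17, 6)·C(3, 2)·C(13, 10) = 10618608. Avoid both = 1037158320 − 22524320 − 36027420 + 10618608 = 989225188.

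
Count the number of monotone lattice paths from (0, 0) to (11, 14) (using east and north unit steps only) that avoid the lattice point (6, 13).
Number of paths = 4294608

Total paths from (0, 0) to (11, 14): C(25, 11) = 4457400. Paths through (6, 13): (paths (0, 0) → (6, 13)) × (paths (6, 13) → (11, 14)) = C(19, 6) · C(6, 5) = 27132 · 6 = 162792. Avoidance count = 4457400 − 162792 = 4294608.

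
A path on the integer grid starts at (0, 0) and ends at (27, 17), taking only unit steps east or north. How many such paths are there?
Number of paths = 686353797976

A monotone lattice path from (0, 0) to (27, 17) consists of 27 east steps and 17 north steps in some order, so it is determined by which 27 of the 44 steps are east. The count is C(44, 27) = 686353797976.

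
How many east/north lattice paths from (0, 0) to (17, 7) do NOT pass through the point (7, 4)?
Number of paths = 251724

Total paths from (0, 0) to (17, 7): C(24, 17) = 346104. Paths through (7, 4): (paths (0, 0) → (7, 4)) × (paths (7, 4) → (17, 7)) = C(11, 7) · C(13, 10) = 330 · 286 = 94380. Avoidance count = 346104 − 94380 = 251724.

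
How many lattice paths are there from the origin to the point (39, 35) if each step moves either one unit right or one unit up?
Number of paths = 1569396701548619508432

A monotone lattice path from (0, 0) to (39, 35) consists of 39 east steps and 35 north steps in some order, so it is determined by which 39 of the 74 steps are east. The count is C(74, 39) = 1569396701548619508432.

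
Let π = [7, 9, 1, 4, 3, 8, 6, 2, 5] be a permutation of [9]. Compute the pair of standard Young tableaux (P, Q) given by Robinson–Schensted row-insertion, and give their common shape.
P = [1, 2, 5] / [3, 6] / [4, 8] / [7, 9];  Q = [1, 2, 6] / [3, 4] / [5, 7] / [8, 9];  common shape = (3, 2, 2, 2)

Row-insert the values π_1, π_2, … into P one at a time, bumping the leftmost entry strictly greater than the inserted value down to the next row. The recording tableau Q records, in position (i, j), the step at which that cell was added to P.
  Insert 7 (step 1): P = [7];  Q = [1]
  Insert 9 (step 2): P = [7, 9];  Q = [1, 2]
  Insert 1 (step 3): P = [1, 9] / [7];  Q = [1, 2] / [3]
  Insert 4 (step 4): P = [1, 4] / [7, 9];  Q = [1, 2] / [3, 4]
  Insert 3 (step 5): P = [1, 3] / [4, 9] / [7];  Q = [1, 2] / [3, 4] / [5]
  Insert 8 (step 6): P = [1, 3, 8] / [4, 9] / [7];  Q = [1, 2, 6] / [3, 4] / [5]
  Insert 6 (step 7): P = [1, 3, 6] / [4, 8] / [7, 9];  Q = [1, 2, 6] / [3, 4] / [5, 7]
  Insert 2 (step 8): P = [1, 2, 6] / [3, 8] / [4, 9] / [7];  Q = [1, 2, 6] / [3, 4] / [5, 7] / [8]
  Insert 5 (step 9): P = [1, 2, 5] / [3, 6] / [4, 8] / [7, 9];  Q = [1, 2, 6] / [3, 4] / [5, 7] / [8, 9]
Final shape: (3, 2, 2, 2).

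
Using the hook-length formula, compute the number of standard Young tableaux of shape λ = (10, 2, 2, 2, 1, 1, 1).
# SYT of shape (10, 2, 2, 2, 1, 1, 1) = 2078505

Hook-length formula: f^λ = n! / Π hook(c), product over all cells c of the Young diagram. For λ = (10, 2, 2, 2, 1, 1, 1), n = 19 boxes. Hook lengths by row (left-to-right, top-to-bottom): [16, 12, 8, 7, 6, 5, 4, 3, 2, 1]; [7, 3]; [6, 2]; [5, 1]; [3]; [2]; [1]. Product of hooks = 58525286400. So f^λ = 19! / 58525286400 = 121645100408832000 / 58525286400 = 2078505.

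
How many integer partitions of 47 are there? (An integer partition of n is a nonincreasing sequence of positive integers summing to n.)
p(47) = 124754

Compute p(n) via the recurrence p(n, m) = p(n, m−1) + p(n−m, m), where p(n, m) counts partitions of n with all parts ≤ m and p(n) = p(n, n). The base cases are p(0, m) = 1 and p(n, 0) = 0 for n > 0. Filling the table yields p(47) = 124754. (Euler's pentagonal recurrence is an alternative.)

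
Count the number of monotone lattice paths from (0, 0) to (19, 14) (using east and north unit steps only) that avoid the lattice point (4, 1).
Number of paths = 631598400

Total paths from (0, 0) to (19, 14): C(33, 19) = 818809200. Paths through (4, 1): (paths (0, 0) → (4, 1)) × (paths (4, 1) → (19, 14)) = C(5, 4) · C(28, 15) = 5 · 37442160 = 187210800. Avoidance count = 818809200 − 187210800 = 631598400.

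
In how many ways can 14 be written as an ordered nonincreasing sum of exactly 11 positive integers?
p(14, 11 parts) = 3

Partitions of n into exactly k parts ↔ partitions of n − k into at most k parts (subtract 1 from each part). For n = 14, k = 11, the partitions are: 4+1+1+1+1+1+1+1+1+1+1, 3+2+1+1+1+1+1+1+1+1+1, 2+2+2+1+1+1+1+1+1+1+1. Count = 3.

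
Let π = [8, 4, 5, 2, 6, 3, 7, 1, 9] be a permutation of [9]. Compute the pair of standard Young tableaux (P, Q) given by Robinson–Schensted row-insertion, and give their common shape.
P = [1, 3, 6, 7, 9] / [2, 5] / [4] / [8];  Q = [1, 3, 5, 7, 9] / [2, 6] / [4] / [8];  common shape = (5, 2, 1, 1)

Row-insert the values π_1, π_2, … into P one at a time, bumping the leftmost entry strictly greater than the inserted value down to the next row. The recording tableau Q records, in position (i, j), the step at which that cell was added to P.
  Insert 8 (step 1): P = [8];  Q = [1]
  Insert 4 (step 2): P = [4] / [8];  Q = [1] / [2]
  Insert 5 (step 3): P = [4, 5] / [8];  Q = [1, 3] / [2]
  Insert 2 (step 4): P = [2, 5] / [4] / [8];  Q = [1, 3] / [2] / [4]
  Insert 6 (step 5): P = [2, 5, 6] / [4] / [8];  Q = [1, 3, 5] / [2] / [4]
  Insert 3 (step 6): P = [2, 3, 6] / [4, 5] / [8];  Q = [1, 3, 5] / [2, 6] / [4]
  Insert 7 (step 7): P = [2, 3, 6, 7] / [4, 5] / [8];  Q = [1, 3, 5, 7] / [2, 6] / [4]
  Insert 1 (step 8): P = [1, 3, 6, 7] / [2, 5] / [4] / [8];  Q = [1, 3, 5, 7] / [2, 6] / [4] / [8]
  Insert 9 (step 9): P = [1, 3, 6, 7, 9] / [2, 5] / [4] / [8];  Q = [1, 3, 5, 7, 9] / [2, 6] / [4] / [8]
Final shape: (5, 2, 1, 1).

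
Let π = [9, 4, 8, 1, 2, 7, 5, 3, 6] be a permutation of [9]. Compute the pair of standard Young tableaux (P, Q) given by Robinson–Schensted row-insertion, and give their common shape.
P = [1, 2, 3, 6] / [4, 5] / [7] / [8] / [9];  Q = [1, 3, 6, 9] / [2, 5] / [4] / [7] / [8];  common shape = (4, 2, 1, 1, 1)

Row-insert the values π_1, π_2, … into P one at a time, bumping the leftmost entry strictly greater than the inserted value down to the next row. The recording tableau Q records, in position (i, j), the step at which that cell was added to P.
  Insert 9 (step 1): P = [9];  Q = [1]
  Insert 4 (step 2): P = [4] / [9];  Q = [1] / [2]
  Insert 8 (step 3): P = [4, 8] / [9];  Q = [1, 3] / [2]
  Insert 1 (step 4): P = [1, 8] / [4] / [9];  Q = [1, 3] / [2] / [4]
  Insert 2 (step 5): P = [1, 2] / [4, 8] / [9];  Q = [1, 3] / [2, 5] / [4]
  Insert 7 (step 6): P = [1, 2, 7] / [4, 8] / [9];  Q = [1, 3, 6] / [2, 5] / [4]
  Insert 5 (step 7): P = [1, 2, 5] / [4, 7] / [8] / [9];  Q = [1, 3, 6] / [2, 5] / [4] / [7]
  Insert 3 (step 8): P = [1, 2, 3] / [4, 5] / [7] / [8] / [9];  Q = [1, 3, 6] / [2, 5] / [4] / [7] / [8]
  Insert 6 (step 9): P = [1, 2, 3, 6] / [4, 5] / [7] / [8] / [9];  Q = [1, 3, 6, 9] / [2, 5] / [4] / [7] / [8]
Final shape: (4, 2, 1, 1, 1).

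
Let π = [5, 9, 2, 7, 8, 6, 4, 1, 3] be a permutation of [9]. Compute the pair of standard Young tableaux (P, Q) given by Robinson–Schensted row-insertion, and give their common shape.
P = [1, 3, 8] / [2, 4] / [5, 6] / [7] / [9];  Q = [1, 2, 5] / [3, 4] / [6, 9] / [7] / [8];  common shape = (3, 2, 2, 1, 1)

Row-insert the values π_1, π_2, … into P one at a time, bumping the leftmost entry strictly greater than the inserted value down to the next row. The recording tableau Q records, in position (i, j), the step at which that cell was added to P.
  Insert 5 (step 1): P = [5];  Q = [1]
  Insert 9 (step 2): P = [5, 9];  Q = [1, 2]
  Insert 2 (step 3): P = [2, 9] / [5];  Q = [1, 2] / [3]
  Insert 7 (step 4): P = [2, 7] / [5, 9];  Q = [1, 2] / [3, 4]
  Insert 8 (step 5): P = [2, 7, 8] / [5, 9];  Q = [1, 2, 5] / [3, 4]
  Insert 6 (step 6): P = [2, 6, 8] / [5, 7] / [9];  Q = [1, 2, 5] / [3, 4] / [6]
  Insert 4 (step 7): P = [2, 4, 8] / [5, 6] / [7] / [9];  Q = [1, 2, 5] / [3, 4] / [6] / [7]
  Insert 1 (step 8): P = [1, 4, 8] / [2, 6] / [5] / [7] / [9];  Q = [1, 2, 5] / [3, 4] / [6] / [7] / [8]
  Insert 3 (step 9): P = [1, 3, 8] / [2, 4] / [5, 6] / [7] / [9];  Q = [1, 2, 5] / [3, 4] / [6, 9] / [7] / [8]
Final shape: (3, 2, 2, 1, 1).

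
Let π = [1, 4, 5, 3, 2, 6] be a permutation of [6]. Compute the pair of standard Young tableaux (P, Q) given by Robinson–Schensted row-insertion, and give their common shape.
P = [1, 2, 5, 6] / [3] / [4];  Q = [1, 2, 3, 6] / [4] / [5];  common shape = (4, 1, 1)

Row-insert the values π_1, π_2, … into P one at a time, bumping the leftmost entry strictly greater than the inserted value down to the next row. The recording tableau Q records, in position (i, j), the step at which that cell was added to P.
  Insert 1 (step 1): P = [1];  Q = [1]
  Insert 4 (step 2): P = [1, 4];  Q = [1, 2]
  Insert 5 (step 3): P = [1, 4, 5];  Q = [1, 2, 3]
  Insert 3 (step 4): P = [1, 3, 5] / [4];  Q = [1, 2, 3] / [4]
  Insert 2 (step 5): P = [1, 2, 5] / [3] / [4];  Q = [1, 2, 3] / [4] / [5]
  Insert 6 (step 6): P = [1, 2, 5, 6] / [3] / [4];  Q = [1, 2, 3, 6] / [4] / [5]
Final shape: (4, 1, 1).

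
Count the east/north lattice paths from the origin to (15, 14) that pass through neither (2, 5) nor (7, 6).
Number of paths = 46649640

Inclusion–exclusion. Total paths: C(29, 15) = 77558760. Through P₁: C(7, 2)·C(22, 13) = 10445820. Through P₂: C(13, 7)·C(16, 8) = 22084920. Since P₁ is strictly southwest of P₂, a monotone path through both must visit P₁ then P₂; paths through both = C(7, 2)·C(6, 5)·C(16, 8) = 1621620. Avoid both = 77558760 − 10445820 − 22084920 + 1621620 = 46649640.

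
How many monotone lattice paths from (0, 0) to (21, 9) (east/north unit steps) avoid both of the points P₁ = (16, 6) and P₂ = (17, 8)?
Number of paths = 5840142

Inclusion–exclusion. Total paths: C(30, 21) = 14307150. Through P₁: C(22, 16)·C(8, 5) = 4178328. Through P₂: C(25, 17)·C(5, 4) = 5407875. Since P₁ is strictly southwest of P₂, a monotone path through both must visit P₁ then P₂; paths through both = C(22, 16)·C(3, 1)·C(5, 4) = 1119195. Avoid both = 14307150 − 4178328 − 5407875 + 1119195 = 5840142.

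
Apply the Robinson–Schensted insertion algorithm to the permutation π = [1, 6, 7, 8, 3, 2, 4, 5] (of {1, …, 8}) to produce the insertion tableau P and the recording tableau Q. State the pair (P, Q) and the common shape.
P = [1, 2, 4, 5] / [3, 7, 8] / [6];  Q = [1, 2, 3, 4] / [5, 7, 8] / [6];  common shape = (4, 3, 1)

Row-insert the values π_1, π_2, … into P one at a time, bumping the leftmost entry strictly greater than the inserted value down to the next row. The recording tableau Q records, in position (i, j), the step at which that cell was added to P.
  Insert 1 (step 1): P = [1];  Q = [1]
  Insert 6 (step 2): P = [1, 6];  Q = [1, 2]
  Insert 7 (step 3): P = [1, 6, 7];  Q = [1, 2, 3]
  Insert 8 (step 4): P = [1, 6, 7, 8];  Q = [1, 2, 3, 4]
  Insert 3 (step 5): P = [1, 3, 7, 8] / [6];  Q = [1, 2, 3, 4] / [5]
  Insert 2 (step 6): P = [1, 2, 7, 8] / [3] / [6];  Q = [1, 2, 3, 4] / [5] / [6]
  Insert 4 (step 7): P = [1, 2, 4, 8] / [3, 7] / [6];  Q = [1, 2, 3, 4] / [5, 7] / [6]
  Insert 5 (step 8): P = [1, 2, 4, 5] / [3, 7, 8] / [6];  Q = [1, 2, 3, 4] / [5, 7, 8] / [6]
Final shape: (4, 3, 1).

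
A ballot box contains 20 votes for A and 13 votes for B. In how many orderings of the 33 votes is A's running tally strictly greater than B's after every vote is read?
Strict-lead orderings = 121580760

Total orderings of the 33 votes with 20 for A: C(33, 20) = 573166440. By the Bertrand ballot formula (Cycle Lemma / reflection principle), the number of orderings in which A is strictly ahead of B throughout is (p − q)/(p + q) · C(p + q, p) = (20 − 13)/(20 + 13) · 573166440 = 121580760.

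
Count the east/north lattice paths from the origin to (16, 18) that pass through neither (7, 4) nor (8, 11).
Number of paths = 1464906960

Inclusion–exclusion. Total paths: C(34, 16) = 2203961430. Through P₁: C(11, 7)·C(23, 9) = 269672700. Through P₂: C(19, 8)·C(15, 8) = 486370170. Since P₁ is strictly southwest of P₂, a monotone path through both must visit P₁ then P₂; paths through both = C(11, 7)·C(8, 1)·C(15, 8) = 16988400. Avoid both = 2203961430 − 269672700 − 486370170 + 16988400 = 1464906960.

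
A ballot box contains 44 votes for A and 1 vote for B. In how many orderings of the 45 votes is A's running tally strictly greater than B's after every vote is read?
Strict-lead orderings = 43

Total orderings of the 45 votes with 44 for A: C(45, 44) = 45. By the Bertrand ballot formula (Cycle Lemma / reflection principle), the number of orderings in which A is strictly ahead of B throughout is (p − q)/(p + q) · C(p + q, p) = (44 − 1)/(44 + 1) · 45 = 43.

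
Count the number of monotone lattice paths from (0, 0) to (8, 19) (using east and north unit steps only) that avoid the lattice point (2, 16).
Number of paths = 2207223

Total paths from (0, 0) to (8, 19): C(27, 8) = 2220075. Paths through (2, 16): (paths (0, 0) → (2, 16)) × (paths (2, 16) → (8, 19)) = C(18, 2) · C(9, 6) = 153 · 84 = 12852. Avoidance count = 2220075 − 12852 = 2207223.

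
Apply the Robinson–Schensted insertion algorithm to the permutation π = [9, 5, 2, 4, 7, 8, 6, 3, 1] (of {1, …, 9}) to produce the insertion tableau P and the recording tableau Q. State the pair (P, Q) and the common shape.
P = [1, 3, 6, 8] / [2, 7] / [4] / [5] / [9];  Q = [1, 4, 5, 6] / [2, 7] / [3] / [8] / [9];  common shape = (4, 2, 1, 1, 1)

Row-insert the values π_1, π_2, … into P one at a time, bumping the leftmost entry strictly greater than the inserted value down to the next row. The recording tableau Q records, in position (i, j), the step at which that cell was added to P.
  Insert 9 (step 1): P = [9];  Q = [1]
  Insert 5 (step 2): P = [5] / [9];  Q = [1] / [2]
  Insert 2 (step 3): P = [2] / [5] / [9];  Q = [1] / [2] / [3]
  Insert 4 (step 4): P = [2, 4] / [5] / [9];  Q = [1, 4] / [2] / [3]
  Insert 7 (step 5): P = [2, 4, 7] / [5] / [9];  Q = [1, 4, 5] / [2] / [3]
  Insert 8 (step 6): P = [2, 4, 7, 8] / [5] / [9];  Q = [1, 4, 5, 6] / [2] / [3]
  Insert 6 (step 7): P = [2, 4, 6, 8] / [5, 7] / [9];  Q = [1, 4, 5, 6] / [2, 7] / [3]
  Insert 3 (step 8): P = [2, 3, 6, 8] / [4, 7] / [5] / [9];  Q = [1, 4, 5, 6] / [2, 7] / [3] / [8]
  Insert 1 (step 9): P = [1, 3, 6, 8] / [2, 7] / [4] / [5] / [9];  Q = [1, 4, 5, 6] / [2, 7] / [3] / [8] / [9]
Final shape: (4, 2, 1, 1, 1).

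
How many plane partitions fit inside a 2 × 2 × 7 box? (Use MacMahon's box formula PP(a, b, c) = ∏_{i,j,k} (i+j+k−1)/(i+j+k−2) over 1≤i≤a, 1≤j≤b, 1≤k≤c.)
PP(2, 2, 7) = 540

Evaluate the triple product over i = 1..2, j = 1..2, k = 1..7. The factors are (2/1) · (3/2) · (4/3) · (5/4) · (6/5) · (7/6) · (8/7) · (3/2) · … (28 factors total). The numerators and denominators telescope so the product is an integer; carrying out the multiplication exactly gives PP(2, 2, 7) = 540.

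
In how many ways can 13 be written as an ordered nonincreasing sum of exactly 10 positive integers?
p(13, 10 parts) = 3

Partitions of n into exactly k parts ↔ partitions of n − k into at most k parts (subtract 1 from each part). For n = 13, k = 10, the partitions are: 4+1+1+1+1+1+1+1+1+1, 3+2+1+1+1+1+1+1+1+1, 2+2+2+1+1+1+1+1+1+1. Count = 3.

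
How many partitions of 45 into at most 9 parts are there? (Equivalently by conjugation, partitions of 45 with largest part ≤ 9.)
p(45, parts ≤ 9) = 25331

Use the recurrence p(n, m) = p(n, m−1) + p(n−m, m): either the largest part is < m (count p(n, m−1)) or the largest part is exactly m (remove one copy of m, count p(n−m, m)). With p(0, ·) = 1 this gives p(45, parts ≤ 9) = 25331. (By conjugating Young diagrams, this also counts partitions of 45 into at most 9 parts.)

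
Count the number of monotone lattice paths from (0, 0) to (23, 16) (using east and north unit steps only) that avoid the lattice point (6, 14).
Number of paths = 37704633030

Total paths from (0, 0) to (23, 16): C(39, 23) = 37711260990. Paths through (6, 14): (paths (0, 0) → (6, 14)) × (paths (6, 14) → (23, 16)) = C(20, 6) · C(19, 17) = 38760 · 171 = 6627960. Avoidance count = 37711260990 − 6627960 = 37704633030.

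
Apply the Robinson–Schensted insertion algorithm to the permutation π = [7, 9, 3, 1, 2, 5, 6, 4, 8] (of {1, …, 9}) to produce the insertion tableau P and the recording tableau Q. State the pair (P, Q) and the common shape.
P = [1, 2, 4, 6, 8] / [3, 5] / [7, 9];  Q = [1, 2, 6, 7, 9] / [3, 5] / [4, 8];  common shape = (5, 2, 2)

Row-insert the values π_1, π_2, … into P one at a time, bumping the leftmost entry strictly greater than the inserted value down to the next row. The recording tableau Q records, in position (i, j), the step at which that cell was added to P.
  Insert 7 (step 1): P = [7];  Q = [1]
  Insert 9 (step 2): P = [7, 9];  Q = [1, 2]
  Insert 3 (step 3): P = [3, 9] / [7];  Q = [1, 2] / [3]
  Insert 1 (step 4): P = [1, 9] / [3] / [7];  Q = [1, 2] / [3] / [4]
  Insert 2 (step 5): P = [1, 2] / [3, 9] / [7];  Q = [1, 2] / [3, 5] / [4]
  Insert 5 (step 6): P = [1, 2, 5] / [3, 9] / [7];  Q = [1, 2, 6] / [3, 5] / [4]
  Insert 6 (step 7): P = [1, 2, 5, 6] / [3, 9] / [7];  Q = [1, 2, 6, 7] / [3, 5] / [4]
  Insert 4 (step 8): P = [1, 2, 4, 6] / [3, 5] / [7, 9];  Q = [1, 2, 6, 7] / [3, 5] / [4, 8]
  Insert 8 (step 9): P = [1, 2, 4, 6, 8] / [3, 5] / [7, 9];  Q = [1, 2, 6, 7, 9] / [3, 5] / [4, 8]
Final shape: (5, 2, 2).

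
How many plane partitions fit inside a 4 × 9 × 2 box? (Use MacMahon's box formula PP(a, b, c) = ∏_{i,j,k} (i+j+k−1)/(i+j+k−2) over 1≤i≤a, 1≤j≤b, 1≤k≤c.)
PP(4, 9, 2) = 143143

Evaluate the triple product over i = 1..4, j = 1..9, k = 1..2. The factors are (2/1) · (3/2) · (3/2) · (4/3) · (4/3) · (5/4) · (5/4) · (6/5) · … (72 factors total). The numerators and denominators telescope so the product is an integer; carrying out the multiplication exactly gives PP(4, 9, 2) = 143143.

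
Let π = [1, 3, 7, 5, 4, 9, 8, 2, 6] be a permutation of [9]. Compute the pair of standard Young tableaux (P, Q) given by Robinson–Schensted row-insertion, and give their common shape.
P = [1, 2, 4, 6] / [3, 8] / [5, 9] / [7];  Q = [1, 2, 3, 6] / [4, 7] / [5, 9] / [8];  common shape = (4, 2, 2, 1)

Row-insert the values π_1, π_2, … into P one at a time, bumping the leftmost entry strictly greater than the inserted value down to the next row. The recording tableau Q records, in position (i, j), the step at which that cell was added to P.
  Insert 1 (step 1): P = [1];  Q = [1]
  Insert 3 (step 2): P = [1, 3];  Q = [1, 2]
  Insert 7 (step 3): P = [1, 3, 7];  Q = [1, 2, 3]
  Insert 5 (step 4): P = [1, 3, 5] / [7];  Q = [1, 2, 3] / [4]
  Insert 4 (step 5): P = [1, 3, 4] / [5] / [7];  Q = [1, 2, 3] / [4] / [5]
  Insert 9 (step 6): P = [1, 3, 4, 9] / [5] / [7];  Q = [1, 2, 3, 6] / [4] / [5]
  Insert 8 (step 7): P = [1, 3, 4, 8] / [5, 9] / [7];  Q = [1, 2, 3, 6] / [4, 7] / [5]
  Insert 2 (step 8): P = [1, 2, 4, 8] / [3, 9] / [5] / [7];  Q = [1, 2, 3, 6] / [4, 7] / [5] / [8]
  Insert 6 (step 9): P = [1, 2, 4, 6] / [3, 8] / [5, 9] / [7];  Q = [1, 2, 3, 6] / [4, 7] / [5, 9] / [8]
Final shape: (4, 2, 2, 1).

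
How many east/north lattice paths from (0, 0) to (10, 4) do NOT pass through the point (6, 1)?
Number of paths = 756

Total paths from (0, 0) to (10, 4): C(14, 10) = 1001. Paths through (6, 1): (paths (0, 0) → (6, 1)) × (paths (6, 1) → (10, 4)) = C(7, 6) · C(7, 4) = 7 · 35 = 245. Avoidance count = 1001 − 245 = 756.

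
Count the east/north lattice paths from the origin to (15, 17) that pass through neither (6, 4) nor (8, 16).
Number of paths = 455533632

Inclusion–exclusion. Total paths: C(32, 15) = 565722720. Through P₁: C(10, 6)·C(22, 9) = 104458200. Through P₂: C(24, 8)·C(8, 7) = 5883768. Since P₁ is strictly southwest of P₂, a monotone path through both must visit P₁ then P₂; paths through both = C(10, 6)·C(14, 2)·C(8, 7) = 152880. Avoid both = 565722720 − 104458200 − 5883768 + 152880 = 455533632.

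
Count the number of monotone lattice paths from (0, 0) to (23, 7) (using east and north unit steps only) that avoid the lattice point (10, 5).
Number of paths = 1720485

Total paths from (0, 0) to (23, 7): C(30, 23) = 2035800. Paths through (10, 5): (paths (0, 0) → (10, 5)) × (paths (10, 5) → (23, 7)) = C(15, 10) · C(15, 13) = 3003 · 105 = 315315. Avoidance count = 2035800 − 315315 = 1720485.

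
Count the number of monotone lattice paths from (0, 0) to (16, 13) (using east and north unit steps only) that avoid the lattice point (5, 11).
Number of paths = 67523211

Total paths from (0, 0) to (16, 13): C(29, 16) = 67863915. Paths through (5, 11): (paths (0, 0) → (5, 11)) × (paths (5, 11) → (16, 13)) = C(16, 5) · C(13, 11) = 4368 · 78 = 340704. Avoidance count = 67863915 − 340704 = 67523211.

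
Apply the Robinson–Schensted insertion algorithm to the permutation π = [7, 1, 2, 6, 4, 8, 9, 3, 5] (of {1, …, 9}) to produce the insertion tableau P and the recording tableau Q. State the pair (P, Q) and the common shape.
P = [1, 2, 3, 5, 9] / [4, 8] / [6] / [7];  Q = [1, 3, 4, 6, 7] / [2, 9] / [5] / [8];  common shape = (5, 2, 1, 1)

Row-insert the values π_1, π_2, … into P one at a time, bumping the leftmost entry strictly greater than the inserted value down to the next row. The recording tableau Q records, in position (i, j), the step at which that cell was added to P.
  Insert 7 (step 1): P = [7];  Q = [1]
  Insert 1 (step 2): P = [1] / [7];  Q = [1] / [2]
  Insert 2 (step 3): P = [1, 2] / [7];  Q = [1, 3] / [2]
  Insert 6 (step 4): P = [1, 2, 6] / [7];  Q = [1, 3, 4] / [2]
  Insert 4 (step 5): P = [1, 2, 4] / [6] / [7];  Q = [1, 3, 4] / [2] / [5]
  Insert 8 (step 6): P = [1, 2, 4, 8] / [6] / [7];  Q = [1, 3, 4, 6] / [2] / [5]
  Insert 9 (step 7): P = [1, 2, 4, 8, 9] / [6] / [7];  Q = [1, 3, 4, 6, 7] / [2] / [5]
  Insert 3 (step 8): P = [1, 2, 3, 8, 9] / [4] / [6] / [7];  Q = [1, 3, 4, 6, 7] / [2] / [5] / [8]
  Insert 5 (step 9): P = [1, 2, 3, 5, 9] / [4, 8] / [6] / [7];  Q = [1, 3, 4, 6, 7] / [2, 9] / [5] / [8]
Final shape: (5, 2, 1, 1).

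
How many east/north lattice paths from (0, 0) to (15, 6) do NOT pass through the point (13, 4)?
Number of paths = 39984

Total paths from (0, 0) to (15, 6): C(21, 15) = 54264. Paths through (13, 4): (paths (0, 0) → (13, 4)) × (paths (13, 4) → (15, 6)) = C(17, 13) · C(4, 2) = 2380 · 6 = 14280. Avoidance count = 54264 − 14280 = 39984.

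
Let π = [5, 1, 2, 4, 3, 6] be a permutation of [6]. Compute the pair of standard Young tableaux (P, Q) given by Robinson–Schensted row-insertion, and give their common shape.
P = [1, 2, 3, 6] / [4] / [5];  Q = [1, 3, 4, 6] / [2] / [5];  common shape = (4, 1, 1)

Row-insert the values π_1, π_2, … into P one at a time, bumping the leftmost entry strictly greater than the inserted value down to the next row. The recording tableau Q records, in position (i, j), the step at which that cell was added to P.
  Insert 5 (step 1): P = [5];  Q = [1]
  Insert 1 (step 2): P = [1] / [5];  Q = [1] / [2]
  Insert 2 (step 3): P = [1, 2] / [5];  Q = [1, 3] / [2]
  Insert 4 (step 4): P = [1, 2, 4] / [5];  Q = [1, 3, 4] / [2]
  Insert 3 (step 5): P = [1, 2, 3] / [4] / [5];  Q = [1, 3, 4] / [2] / [5]
  Insert 6 (step 6): P = [1, 2, 3, 6] / [4] / [5];  Q = [1, 3, 4, 6] / [2] / [5]
Final shape: (4, 1, 1).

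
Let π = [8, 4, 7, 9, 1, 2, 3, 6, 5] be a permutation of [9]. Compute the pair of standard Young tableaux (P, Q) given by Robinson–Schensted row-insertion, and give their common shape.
P = [1, 2, 3, 5] / [4, 6, 9] / [7] / [8];  Q = [1, 3, 4, 8] / [2, 6, 7] / [5] / [9];  common shape = (4, 3, 1, 1)

Row-insert the values π_1, π_2, … into P one at a time, bumping the leftmost entry strictly greater than the inserted value down to the next row. The recording tableau Q records, in position (i, j), the step at which that cell was added to P.
  Insert 8 (step 1): P = [8];  Q = [1]
  Insert 4 (step 2): P = [4] / [8];  Q = [1] / [2]
  Insert 7 (step 3): P = [4, 7] / [8];  Q = [1, 3] / [2]
  Insert 9 (step 4): P = [4, 7, 9] / [8];  Q = [1, 3, 4] / [2]
  Insert 1 (step 5): P = [1, 7, 9] / [4] / [8];  Q = [1, 3, 4] / [2] / [5]
  Insert 2 (step 6): P = [1, 2, 9] / [4, 7] / [8];  Q = [1, 3, 4] / [2, 6] / [5]
  Insert 3 (step 7): P = [1, 2, 3] / [4, 7, 9] / [8];  Q = [1, 3, 4] / [2, 6, 7] / [5]
  Insert 6 (step 8): P = [1, 2, 3, 6] / [4, 7, 9] / [8];  Q = [1, 3, 4, 8] / [2, 6, 7] / [5]
  Insert 5 (step 9): P = [1, 2, 3, 5] / [4, 6, 9] / [7] / [8];  Q = [1, 3, 4, 8] / [2, 6, 7] / [5] / [9]
Final shape: (4, 3, 1, 1).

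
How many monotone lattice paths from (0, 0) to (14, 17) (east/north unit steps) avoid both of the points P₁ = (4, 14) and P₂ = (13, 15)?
Number of paths = 152072685

Inclusion–exclusion. Total paths: C(31, 14) = 265182525. Through P₁: C(18, 4)·C(13, 10) = 875160. Through P₂: C(28, 13)·C(3, 1) = 112326480. Since P₁ is strictly southwest of P₂, a monotone path through both must visit P₁ then P₂; paths through both = C(18, 4)·C(10, 9)·C(3, 1) = 91800. Avoid both = 265182525 − 875160 − 112326480 + 91800 = 152072685.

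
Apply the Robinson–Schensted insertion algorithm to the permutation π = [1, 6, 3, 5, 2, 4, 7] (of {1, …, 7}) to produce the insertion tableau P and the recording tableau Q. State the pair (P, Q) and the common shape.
P = [1, 2, 4, 7] / [3, 5] / [6];  Q = [1, 2, 4, 7] / [3, 6] / [5];  common shape = (4, 2, 1)

Row-insert the values π_1, π_2, … into P one at a time, bumping the leftmost entry strictly greater than the inserted value down to the next row. The recording tableau Q records, in position (i, j), the step at which that cell was added to P.
  Insert 1 (step 1): P = [1];  Q = [1]
  Insert 6 (step 2): P = [1, 6];  Q = [1, 2]
  Insert 3 (step 3): P = [1, 3] / [6];  Q = [1, 2] / [3]
  Insert 5 (step 4): P = [1, 3, 5] / [6];  Q = [1, 2, 4] / [3]
  Insert 2 (step 5): P = [1, 2, 5] / [3] / [6];  Q = [1, 2, 4] / [3] / [5]
  Insert 4 (step 6): P = [1, 2, 4] / [3, 5] / [6];  Q = [1, 2, 4] / [3, 6] / [5]
  Insert 7 (step 7): P = [1, 2, 4, 7] / [3, 5] / [6];  Q = [1, 2, 4, 7] / [3, 6] / [5]
Final shape: (4, 2, 1).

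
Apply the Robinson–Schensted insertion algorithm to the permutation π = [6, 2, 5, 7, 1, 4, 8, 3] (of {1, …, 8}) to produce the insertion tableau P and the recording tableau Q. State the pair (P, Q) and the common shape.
P = [1, 3, 7, 8] / [2, 4] / [5] / [6];  Q = [1, 3, 4, 7] / [2, 6] / [5] / [8];  common shape = (4, 2, 1, 1)

Row-insert the values π_1, π_2, … into P one at a time, bumping the leftmost entry strictly greater than the inserted value down to the next row. The recording tableau Q records, in position (i, j), the step at which that cell was added to P.
  Insert 6 (step 1): P = [6];  Q = [1]
  Insert 2 (step 2): P = [2] / [6];  Q = [1] / [2]
  Insert 5 (step 3): P = [2, 5] / [6];  Q = [1, 3] / [2]
  Insert 7 (step 4): P = [2, 5, 7] / [6];  Q = [1, 3, 4] / [2]
  Insert 1 (step 5): P = [1, 5, 7] / [2] / [6];  Q = [1, 3, 4] / [2] / [5]
  Insert 4 (step 6): P = [1, 4, 7] / [2, 5] / [6];  Q = [1, 3, 4] / [2, 6] / [5]
  Insert 8 (step 7): P = [1, 4, 7, 8] / [2, 5] / [6];  Q = [1, 3, 4, 7] / [2, 6] / [5]
  Insert 3 (step 8): P = [1, 3, 7, 8] / [2, 4] / [5] / [6];  Q = [1, 3, 4, 7] / [2, 6] / [5] / [8]
Final shape: (4, 2, 1, 1).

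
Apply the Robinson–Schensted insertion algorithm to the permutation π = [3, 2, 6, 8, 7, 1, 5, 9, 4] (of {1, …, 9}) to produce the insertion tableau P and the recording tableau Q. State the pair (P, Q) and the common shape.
P = [1, 4, 7, 9] / [2, 5] / [3, 6] / [8];  Q = [1, 3, 4, 8] / [2, 5] / [6, 7] / [9];  common shape = (4, 2, 2, 1)

Row-insert the values π_1, π_2, … into P one at a time, bumping the leftmost entry strictly greater than the inserted value down to the next row. The recording tableau Q records, in position (i, j), the step at which that cell was added to P.
  Insert 3 (step 1): P = [3];  Q = [1]
  Insert 2 (step 2): P = [2] / [3];  Q = [1] / [2]
  Insert 6 (step 3): P = [2, 6] / [3];  Q = [1, 3] / [2]
  Insert 8 (step 4): P = [2, 6, 8] / [3];  Q = [1, 3, 4] / [2]
  Insert 7 (step 5): P = [2, 6, 7] / [3, 8];  Q = [1, 3, 4] / [2, 5]
  Insert 1 (step 6): P = [1, 6, 7] / [2, 8] / [3];  Q = [1, 3, 4] / [2, 5] / [6]
  Insert 5 (step 7): P = [1, 5, 7] / [2, 6] / [3, 8];  Q = [1, 3, 4] / [2, 5] / [6, 7]
  Insert 9 (step 8): P = [1, 5, 7, 9] / [2, 6] / [3, 8];  Q = [1, 3, 4, 8] / [2, 5] / [6, 7]
  Insert 4 (step 9): P = [1, 4, 7, 9] / [2, 5] / [3, 6] / [8];  Q = [1, 3, 4, 8] / [2, 5] / [6, 7] / [9]
Final shape: (4, 2, 2, 1).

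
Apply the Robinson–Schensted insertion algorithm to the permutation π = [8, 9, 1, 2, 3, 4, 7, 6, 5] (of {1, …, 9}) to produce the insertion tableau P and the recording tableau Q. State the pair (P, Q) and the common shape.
P = [1, 2, 3, 4, 5] / [6, 9] / [7] / [8];  Q = [1, 2, 5, 6, 7] / [3, 4] / [8] / [9];  common shape = (5, 2, 1, 1)

Row-insert the values π_1, π_2, … into P one at a time, bumping the leftmost entry strictly greater than the inserted value down to the next row. The recording tableau Q records, in position (i, j), the step at which that cell was added to P.
  Insert 8 (step 1): P = [8];  Q = [1]
  Insert 9 (step 2): P = [8, 9];  Q = [1, 2]
  Insert 1 (step 3): P = [1, 9] / [8];  Q = [1, 2] / [3]
  Insert 2 (step 4): P = [1, 2] / [8, 9];  Q = [1, 2] / [3, 4]
  Insert 3 (step 5): P = [1, 2, 3] / [8, 9];  Q = [1, 2, 5] / [3, 4]
  Insert 4 (step 6): P = [1, 2, 3, 4] / [8, 9];  Q = [1, 2, 5, 6] / [3, 4]
  Insert 7 (step 7): P = [1, 2, 3, 4, 7] / [8, 9];  Q = [1, 2, 5, 6, 7] / [3, 4]
  Insert 6 (step 8): P = [1, 2, 3, 4, 6] / [7, 9] / [8];  Q = [1, 2, 5, 6, 7] / [3, 4] / [8]
  Insert 5 (step 9): P = [1, 2, 3, 4, 5] / [6, 9] / [7] / [8];  Q = [1, 2, 5, 6, 7] / [3, 4] / [8] / [9]
Final shape: (5, 2, 1, 1).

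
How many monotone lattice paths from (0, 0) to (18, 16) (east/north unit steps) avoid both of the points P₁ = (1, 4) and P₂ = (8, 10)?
Number of paths = 1662776331

Inclusion–exclusion. Total paths: C(34, 18) = 2203961430. Through P₁: C(5, 1)·C(29, 17) = 259479675. Through P₂: C(18, 8)·C(16, 10) = 350414064. Since P₁ is strictly southwest of P₂, a monotone path through both must visit P₁ then P₂; paths through both = C(5, 1)·C(13, 7)·C(16, 10) = 68708640. Avoid both = 2203961430 − 259479675 − 350414064 + 68708640 = 1662776331.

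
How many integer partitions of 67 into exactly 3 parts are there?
p(67, 3 parts) = 374

Partitions of n into exactly k parts are in bijection with partitions of n − k into at most k parts (subtract 1 from each part). So p(67, exactly 3) = p(64, parts ≤ 3). Computing via the recurrence p(m, j) = p(m, j−1) + p(m−j, j) gives 374.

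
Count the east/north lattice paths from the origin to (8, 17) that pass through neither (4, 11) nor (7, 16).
Number of paths = 457491

Inclusion–exclusion. Total paths: C(25, 8) = 1081575. Through P₁: C(15, 4)·C(10, 4) = 286650. Through P₂: C(23, 7)·C(2, 1) = 490314. Since P₁ is strictly southwest of P₂, a monotone path through both must visit P₁ then P₂; paths through both = C(15, 4)·C(8, 3)·C(2, 1) = 152880. Avoid both = 1081575 − 286650 − 490314 + 152880 = 457491.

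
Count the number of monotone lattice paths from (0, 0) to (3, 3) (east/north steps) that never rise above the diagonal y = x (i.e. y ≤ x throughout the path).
Number of paths = 5

By the reflection principle (André's argument), the number of monotone paths to (3, 3) with n ≤ m that never go above y = x is C(6, 3) − C(6, 4) = 20 − 15 = 5.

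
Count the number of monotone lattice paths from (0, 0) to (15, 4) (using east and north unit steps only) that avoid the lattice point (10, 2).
Number of paths = 2490

Total paths from (0, 0) to (15, 4): C(19, 15) = 3876. Paths through (10, 2): (paths (0, 0) → (10, 2)) × (paths (10, 2) → (15, 4)) = C(12, 10) · C(7, 5) = 66 · 21 = 1386. Avoidance count = 3876 − 1386 = 2490.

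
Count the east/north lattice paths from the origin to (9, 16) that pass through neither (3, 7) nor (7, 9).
Number of paths = 1095335

Inclusion–exclusion. Total paths: C(25, 9) = 2042975. Through P₁: C(10, 3)·C(15, 6) = 600600. Through P₂: C(16, 7)·C(9, 2) = 411840. Since P₁ is strictly southwest of P₂, a monotone path through both must visit P₁ then P₂; paths through both = C(10, 3)·C(6, 4)·C(9, 2) = 64800. Avoid both = 2042975 − 600600 − 411840 + 64800 = 1095335.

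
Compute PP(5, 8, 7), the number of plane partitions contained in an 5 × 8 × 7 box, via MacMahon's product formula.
PP(5, 8, 7) = 201299981193168

Evaluate the triple product over i = 1..5, j = 1..8, k = 1..7. The factors are (2/1) · (3/2) · (4/3) · (5/4) · (6/5) · (7/6) · (8/7) · (3/2) · … (280 factors total). The numerators and denominators telescope so the product is an integer; carrying out the multiplication exactly gives PP(5, 8, 7) = 201299981193168.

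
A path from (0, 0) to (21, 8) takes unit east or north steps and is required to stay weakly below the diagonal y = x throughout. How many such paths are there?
Number of paths = 2731365

By the reflection principle (André's argument), the number of monotone paths to (21, 8) with n ≤ m that never go above y = x is C(29, 21) − C(29, 22) = 4292145 − 1560780 = 2731365.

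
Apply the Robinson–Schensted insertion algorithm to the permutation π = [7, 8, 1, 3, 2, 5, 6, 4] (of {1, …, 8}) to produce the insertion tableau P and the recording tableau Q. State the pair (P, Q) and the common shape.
P = [1, 2, 4, 6] / [3, 5] / [7, 8];  Q = [1, 2, 6, 7] / [3, 4] / [5, 8];  common shape = (4, 2, 2)

Row-insert the values π_1, π_2, … into P one at a time, bumping the leftmost entry strictly greater than the inserted value down to the next row. The recording tableau Q records, in position (i, j), the step at which that cell was added to P.
  Insert 7 (step 1): P = [7];  Q = [1]
  Insert 8 (step 2): P = [7, 8];  Q = [1, 2]
  Insert 1 (step 3): P = [1, 8] / [7];  Q = [1, 2] / [3]
  Insert 3 (step 4): P = [1, 3] / [7, 8];  Q = [1, 2] / [3, 4]
  Insert 2 (step 5): P = [1, 2] / [3, 8] / [7];  Q = [1, 2] / [3, 4] / [5]
  Insert 5 (step 6): P = [1, 2, 5] / [3, 8] / [7];  Q = [1, 2, 6] / [3, 4] / [5]
  Insert 6 (step 7): P = [1, 2, 5, 6] / [3, 8] / [7];  Q = [1, 2, 6, 7] / [3, 4] / [5]
  Insert 4 (step 8): P = [1, 2, 4, 6] / [3, 5] / [7, 8];  Q = [1, 2, 6, 7] / [3, 4] / [5, 8]
Final shape: (4, 2, 2).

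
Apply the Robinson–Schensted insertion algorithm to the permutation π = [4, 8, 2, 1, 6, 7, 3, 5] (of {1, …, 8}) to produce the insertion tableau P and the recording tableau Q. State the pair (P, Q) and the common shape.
P = [1, 3, 5] / [2, 6, 7] / [4, 8];  Q = [1, 2, 6] / [3, 5, 8] / [4, 7];  common shape = (3, 3, 2)

Row-insert the values π_1, π_2, … into P one at a time, bumping the leftmost entry strictly greater than the inserted value down to the next row. The recording tableau Q records, in position (i, j), the step at which that cell was added to P.
  Insert 4 (step 1): P = [4];  Q = [1]
  Insert 8 (step 2): P = [4, 8];  Q = [1, 2]
  Insert 2 (step 3): P = [2, 8] / [4];  Q = [1, 2] / [3]
  Insert 1 (step 4): P = [1, 8] / [2] / [4];  Q = [1, 2] / [3] / [4]
  Insert 6 (step 5): P = [1, 6] / [2, 8] / [4];  Q = [1, 2] / [3, 5] / [4]
  Insert 7 (step 6): P = [1, 6, 7] / [2, 8] / [4];  Q = [1, 2, 6] / [3, 5] / [4]
  Insert 3 (step 7): P = [1, 3, 7] / [2, 6] / [4, 8];  Q = [1, 2, 6] / [3, 5] / [4, 7]
  Insert 5 (step 8): P = [1, 3, 5] / [2, 6, 7] / [4, 8];  Q = [1, 2, 6] / [3, 5, 8] / [4, 7]
Final shape: (3, 3, 2).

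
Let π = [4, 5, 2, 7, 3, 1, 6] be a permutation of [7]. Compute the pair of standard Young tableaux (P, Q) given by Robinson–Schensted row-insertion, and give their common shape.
P = [1, 3, 6] / [2, 5, 7] / [4];  Q = [1, 2, 4] / [3, 5, 7] / [6];  common shape = (3, 3, 1)

Row-insert the values π_1, π_2, … into P one at a time, bumping the leftmost entry strictly greater than the inserted value down to the next row. The recording tableau Q records, in position (i, j), the step at which that cell was added to P.
  Insert 4 (step 1): P = [4];  Q = [1]
  Insert 5 (step 2): P = [4, 5];  Q = [1, 2]
  Insert 2 (step 3): P = [2, 5] / [4];  Q = [1, 2] / [3]
  Insert 7 (step 4): P = [2, 5, 7] / [4];  Q = [1, 2, 4] / [3]
  Insert 3 (step 5): P = [2, 3, 7] / [4, 5];  Q = [1, 2, 4] / [3, 5]
  Insert 1 (step 6): P = [1, 3, 7] / [2, 5] / [4];  Q = [1, 2, 4] / [3, 5] / [6]
  Insert 6 (step 7): P = [1, 3, 6] / [2, 5, 7] / [4];  Q = [1, 2, 4] / [3, 5, 7] / [6]
Final shape: (3, 3, 1).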